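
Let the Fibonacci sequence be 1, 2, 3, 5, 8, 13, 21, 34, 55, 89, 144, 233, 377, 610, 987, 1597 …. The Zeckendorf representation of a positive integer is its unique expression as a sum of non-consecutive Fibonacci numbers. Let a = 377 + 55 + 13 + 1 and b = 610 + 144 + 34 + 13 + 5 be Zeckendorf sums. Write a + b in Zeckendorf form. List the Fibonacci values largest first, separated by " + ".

The two numbers are 446 and 806, so their sum is 1252.
987 ≤ 1252 < 1597, so take 987; remainder 265
233 ≤ 265 < 377, so take 233; remainder 32
21 ≤ 32 < 34, so take 21; remainder 11
8 ≤ 11 < 13, so take 8; remainder 3
3 ≤ 3 < 5, so take 3; remainder 0

987 + 233 + 21 + 8 + 3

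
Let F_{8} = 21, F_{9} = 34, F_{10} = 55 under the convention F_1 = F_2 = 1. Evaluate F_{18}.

2584

By the addition formula F_{m+n} = F_m F_{n+1} + F_{m−1} F_n with m=10, n=8: F_{18} = 55·34 + 34·21 = 1870 + 714 = 2584.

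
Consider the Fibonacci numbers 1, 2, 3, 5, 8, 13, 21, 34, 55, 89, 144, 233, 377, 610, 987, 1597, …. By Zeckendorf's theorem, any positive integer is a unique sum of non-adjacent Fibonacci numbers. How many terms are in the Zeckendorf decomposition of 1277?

4

Repeatedly subtract the largest Fibonacci number that fits:
1277: greatest Fibonacci not exceeding it is 987, leaving 290
290: greatest Fibonacci not exceeding it is 233, leaving 57
57: greatest Fibonacci not exceeding it is 55, leaving 2
2: greatest Fibonacci not exceeding it is 2, leaving 0
1277 = 987 + 233 + 55 + 2, which has 4 terms.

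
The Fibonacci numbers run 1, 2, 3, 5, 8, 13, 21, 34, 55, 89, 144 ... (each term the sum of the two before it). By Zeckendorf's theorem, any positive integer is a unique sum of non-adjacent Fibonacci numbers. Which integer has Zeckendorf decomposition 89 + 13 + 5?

89 + 13 + 5 = 107.

107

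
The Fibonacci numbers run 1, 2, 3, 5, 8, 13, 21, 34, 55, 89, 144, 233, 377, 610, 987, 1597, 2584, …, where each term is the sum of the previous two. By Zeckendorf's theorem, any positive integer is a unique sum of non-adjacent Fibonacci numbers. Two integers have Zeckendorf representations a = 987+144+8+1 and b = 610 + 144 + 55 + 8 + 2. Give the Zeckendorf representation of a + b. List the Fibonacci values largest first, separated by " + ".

The two numbers are 1140 and 819, so their sum is 1959.
1959 − 1597 = 362
362 − 233 = 129
129 − 89 = 40
40 − 34 = 6
6 − 5 = 1
1 − 1 = 0

1597 + 233 + 89 + 34 + 5 + 1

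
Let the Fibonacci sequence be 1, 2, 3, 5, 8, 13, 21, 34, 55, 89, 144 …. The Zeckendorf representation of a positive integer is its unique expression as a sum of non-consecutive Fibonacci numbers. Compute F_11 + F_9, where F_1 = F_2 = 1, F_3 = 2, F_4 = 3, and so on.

123

F_11 + F_9 = 89 + 34 = 123.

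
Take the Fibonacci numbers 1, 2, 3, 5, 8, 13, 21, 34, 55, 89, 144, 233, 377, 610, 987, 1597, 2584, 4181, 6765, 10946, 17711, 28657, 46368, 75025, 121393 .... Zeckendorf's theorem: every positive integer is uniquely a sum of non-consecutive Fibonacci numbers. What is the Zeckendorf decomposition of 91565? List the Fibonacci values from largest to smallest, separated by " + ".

91565: greatest Fibonacci not exceeding it is 75025, leaving 16540
16540: greatest Fibonacci not exceeding it is 10946, leaving 5594
5594: greatest Fibonacci not exceeding it is 4181, leaving 1413
1413: greatest Fibonacci not exceeding it is 987, leaving 426
426: greatest Fibonacci not exceeding it is 377, leaving 49
49: greatest Fibonacci not exceeding it is 34, leaving 15
15: greatest Fibonacci not exceeding it is 13, leaving 2
2: greatest Fibonacci not exceeding it is 2, leaving 0
So 91565 = 75025 + 10946 + 4181 + 987 + 377 + 34 + 13 + 2, with no two terms consecutive in the sequence.

75025 + 10946 + 4181 + 987 + 377 + 34 + 13 + 2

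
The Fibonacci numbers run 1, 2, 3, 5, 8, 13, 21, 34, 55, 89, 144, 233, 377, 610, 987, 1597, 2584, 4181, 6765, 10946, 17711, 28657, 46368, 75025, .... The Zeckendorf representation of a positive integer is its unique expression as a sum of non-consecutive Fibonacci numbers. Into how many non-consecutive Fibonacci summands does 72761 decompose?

9

72761: greatest Fibonacci not exceeding it is 46368, leaving 26393
26393: greatest Fibonacci not exceeding it is 17711, leaving 8682
8682: greatest Fibonacci not exceeding it is 6765, leaving 1917
1917: greatest Fibonacci not exceeding it is 1597, leaving 320
320: greatest Fibonacci not exceeding it is 233, leaving 87
87: greatest Fibonacci not exceeding it is 55, leaving 32
32: greatest Fibonacci not exceeding it is 21, leaving 11
11: greatest Fibonacci not exceeding it is 8, leaving 3
3: greatest Fibonacci not exceeding it is 3, leaving 0
72761 = 46368 + 17711 + 6765 + 1597 + 233 + 55 + 21 + 8 + 3, which has 9 terms.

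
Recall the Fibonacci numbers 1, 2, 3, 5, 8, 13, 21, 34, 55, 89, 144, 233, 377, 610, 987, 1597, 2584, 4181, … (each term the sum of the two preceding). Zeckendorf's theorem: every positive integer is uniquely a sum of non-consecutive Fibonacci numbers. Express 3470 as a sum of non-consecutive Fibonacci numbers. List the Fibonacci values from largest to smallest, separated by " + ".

subtract 2584 from 3470: 886 remains
subtract 610 from 886: 276 remains
subtract 233 from 276: 43 remains
subtract 34 from 43: 9 remains
subtract 8 from 9: 1 remains
subtract 1 from 1: 0 remains
So 3470 = 2584 + 610 + 233 + 34 + 8 + 1, with no two terms consecutive in the sequence.

2584 + 610 + 233 + 34 + 8 + 1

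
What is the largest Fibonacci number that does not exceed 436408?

317811 ≤ 436408 < 514229, so the largest Fibonacci number not exceeding 436408 is 317811.

317811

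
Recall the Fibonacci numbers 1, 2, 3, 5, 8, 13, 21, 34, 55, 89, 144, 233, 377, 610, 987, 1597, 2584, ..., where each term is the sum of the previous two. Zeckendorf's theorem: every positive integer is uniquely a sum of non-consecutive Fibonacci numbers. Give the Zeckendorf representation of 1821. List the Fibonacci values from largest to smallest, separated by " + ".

Greedily peel off the largest Fibonacci term at each step:
largest Fibonacci ≤ 1821 is 1597; 1821 − 1597 = 224
largest Fibonacci ≤ 224 is 144; 224 − 144 = 80
largest Fibonacci ≤ 80 is 55; 80 − 55 = 25
largest Fibonacci ≤ 25 is 21; 25 − 21 = 4
largest Fibonacci ≤ 4 is 3; 4 − 3 = 1
largest Fibonacci ≤ 1 is 1; 1 − 1 = 0
So 1821 = 1597 + 144 + 55 + 21 + 3 + 1, with no two terms consecutive in the sequence.

1597 + 144 + 55 + 21 + 3 + 1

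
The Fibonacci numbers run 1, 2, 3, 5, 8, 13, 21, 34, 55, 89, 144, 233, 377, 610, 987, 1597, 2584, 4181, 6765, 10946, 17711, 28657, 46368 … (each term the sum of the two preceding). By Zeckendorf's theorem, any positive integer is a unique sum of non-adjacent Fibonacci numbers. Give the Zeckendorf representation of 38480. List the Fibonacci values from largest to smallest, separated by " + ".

take 28657 (≤ 38480); 38480 − 28657 = 9823
take 6765 (≤ 9823); 9823 − 6765 = 3058
take 2584 (≤ 3058); 3058 − 2584 = 474
take 377 (≤ 474); 474 − 377 = 97
take 89 (≤ 97); 97 − 89 = 8
take 8 (≤ 8); 8 − 8 = 0
So 38480 = 28657 + 6765 + 2584 + 377 + 89 + 8, with no two terms consecutive in the sequence.

28657 + 6765 + 2584 + 377 + 89 + 8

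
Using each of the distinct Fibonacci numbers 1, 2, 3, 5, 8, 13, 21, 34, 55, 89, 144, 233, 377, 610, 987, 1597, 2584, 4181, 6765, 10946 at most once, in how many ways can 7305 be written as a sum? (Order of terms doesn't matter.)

51

Each representation comes from the Zeckendorf form by replacing some F_k with F_{k−1} + F_{k−2} where possible.
7305 = 6765+377+144+13+5+1 = 6765+377+144+13+3+2+1 = 6765+377+89+55+13+5+1 = 6765+377+144+8+5+3+2+1 = … (47 more), for 51 in all.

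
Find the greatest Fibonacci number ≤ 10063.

6765

6765 ≤ 10063 < 10946, so the largest Fibonacci number not exceeding 10063 is 6765.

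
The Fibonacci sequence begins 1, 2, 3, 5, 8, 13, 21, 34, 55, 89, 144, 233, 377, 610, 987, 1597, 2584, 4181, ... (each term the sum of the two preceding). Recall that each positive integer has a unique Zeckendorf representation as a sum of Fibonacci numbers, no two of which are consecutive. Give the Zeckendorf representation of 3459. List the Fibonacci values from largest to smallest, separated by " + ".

2584 + 610 + 233 + 21 + 8 + 3

Repeatedly subtract the largest Fibonacci number that fits:
2584 ≤ 3459 < 4181, so take 2584; remainder 875
610 ≤ 875 < 987, so take 610; remainder 265
233 ≤ 265 < 377, so take 233; remainder 32
21 ≤ 32 < 34, so take 21; remainder 11
8 ≤ 11 < 13, so take 8; remainder 3
3 ≤ 3 < 5, so take 3; remainder 0
So 3459 = 2584 + 610 + 233 + 21 + 8 + 3, with no two terms consecutive in the sequence.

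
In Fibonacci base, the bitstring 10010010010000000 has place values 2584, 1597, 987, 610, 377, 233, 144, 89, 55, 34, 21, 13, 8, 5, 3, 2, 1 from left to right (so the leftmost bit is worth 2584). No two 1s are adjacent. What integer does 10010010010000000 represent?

Summing the place values of the 1 bits: 2584 + 610 + 144 + 34 = 3372.

3372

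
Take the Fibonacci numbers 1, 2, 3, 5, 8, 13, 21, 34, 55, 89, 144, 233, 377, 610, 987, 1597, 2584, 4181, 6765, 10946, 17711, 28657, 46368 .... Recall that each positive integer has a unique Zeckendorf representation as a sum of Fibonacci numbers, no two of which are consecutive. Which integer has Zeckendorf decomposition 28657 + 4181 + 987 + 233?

28657 + 4181 + 987 + 233 = 34058.

34058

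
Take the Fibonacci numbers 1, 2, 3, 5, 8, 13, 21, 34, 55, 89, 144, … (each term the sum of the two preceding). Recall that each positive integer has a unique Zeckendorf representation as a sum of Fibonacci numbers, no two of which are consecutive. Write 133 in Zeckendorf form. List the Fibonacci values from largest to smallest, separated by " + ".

89 + 34 + 8 + 2

largest Fibonacci ≤ 133 is 89; 133 − 89 = 44
largest Fibonacci ≤ 44 is 34; 44 − 34 = 10
largest Fibonacci ≤ 10 is 8; 10 − 8 = 2
largest Fibonacci ≤ 2 is 2; 2 − 2 = 0
So 133 = 89 + 34 + 8 + 2, with no two terms consecutive in the sequence.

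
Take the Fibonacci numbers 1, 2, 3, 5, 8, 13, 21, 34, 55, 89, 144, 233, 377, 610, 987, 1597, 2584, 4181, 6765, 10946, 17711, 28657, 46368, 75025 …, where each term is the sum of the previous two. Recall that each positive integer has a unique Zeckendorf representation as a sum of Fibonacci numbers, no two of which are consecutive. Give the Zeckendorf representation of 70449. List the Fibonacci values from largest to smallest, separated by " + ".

70449: greatest Fibonacci not exceeding it is 46368, leaving 24081
24081: greatest Fibonacci not exceeding it is 17711, leaving 6370
6370: greatest Fibonacci not exceeding it is 4181, leaving 2189
2189: greatest Fibonacci not exceeding it is 1597, leaving 592
592: greatest Fibonacci not exceeding it is 377, leaving 215
215: greatest Fibonacci not exceeding it is 144, leaving 71
71: greatest Fibonacci not exceeding it is 55, leaving 16
16: greatest Fibonacci not exceeding it is 13, leaving 3
3: greatest Fibonacci not exceeding it is 3, leaving 0
So 70449 = 46368 + 17711 + 4181 + 1597 + 377 + 144 + 55 + 13 + 3, with no two terms consecutive in the sequence.

46368 + 17711 + 4181 + 1597 + 377 + 144 + 55 + 13 + 3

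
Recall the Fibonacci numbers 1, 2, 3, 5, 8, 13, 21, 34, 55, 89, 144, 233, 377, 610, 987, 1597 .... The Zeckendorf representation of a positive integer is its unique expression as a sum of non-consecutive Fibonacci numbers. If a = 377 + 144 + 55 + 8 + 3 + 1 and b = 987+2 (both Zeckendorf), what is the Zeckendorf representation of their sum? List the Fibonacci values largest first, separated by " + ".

The two numbers are 588 and 989, so their sum is 1577.
Greedily peel off the largest Fibonacci term at each step:
1577 − 987 = 590
590 − 377 = 213
213 − 144 = 69
69 − 55 = 14
14 − 13 = 1
1 − 1 = 0

987 + 377 + 144 + 55 + 13 + 1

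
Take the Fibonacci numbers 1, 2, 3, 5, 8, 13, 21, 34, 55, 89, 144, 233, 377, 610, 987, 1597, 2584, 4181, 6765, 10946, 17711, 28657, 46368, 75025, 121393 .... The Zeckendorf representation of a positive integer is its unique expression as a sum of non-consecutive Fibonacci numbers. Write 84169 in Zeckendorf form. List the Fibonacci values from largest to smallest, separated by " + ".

75025 + 6765 + 1597 + 610 + 144 + 21 + 5 + 2

Greedily peel off the largest Fibonacci term at each step:
84169: greatest Fibonacci not exceeding it is 75025, leaving 9144
9144: greatest Fibonacci not exceeding it is 6765, leaving 2379
2379: greatest Fibonacci not exceeding it is 1597, leaving 782
782: greatest Fibonacci not exceeding it is 610, leaving 172
172: greatest Fibonacci not exceeding it is 144, leaving 28
28: greatest Fibonacci not exceeding it is 21, leaving 7
7: greatest Fibonacci not exceeding it is 5, leaving 2
2: greatest Fibonacci not exceeding it is 2, leaving 0
So 84169 = 75025 + 6765 + 1597 + 610 + 144 + 21 + 5 + 2, with no two terms consecutive in the sequence.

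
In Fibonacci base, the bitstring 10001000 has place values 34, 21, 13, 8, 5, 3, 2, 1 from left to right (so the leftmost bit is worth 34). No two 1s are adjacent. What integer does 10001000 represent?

Summing the place values of the 1 bits: 34 + 5 = 39.

39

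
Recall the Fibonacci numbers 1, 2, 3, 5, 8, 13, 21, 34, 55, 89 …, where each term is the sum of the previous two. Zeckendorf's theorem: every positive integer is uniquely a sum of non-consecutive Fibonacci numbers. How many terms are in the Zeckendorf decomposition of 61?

3

Greedy algorithm:
61 − 55 = 6
6 − 5 = 1
1 − 1 = 0
61 = 55 + 5 + 1, which has 3 terms.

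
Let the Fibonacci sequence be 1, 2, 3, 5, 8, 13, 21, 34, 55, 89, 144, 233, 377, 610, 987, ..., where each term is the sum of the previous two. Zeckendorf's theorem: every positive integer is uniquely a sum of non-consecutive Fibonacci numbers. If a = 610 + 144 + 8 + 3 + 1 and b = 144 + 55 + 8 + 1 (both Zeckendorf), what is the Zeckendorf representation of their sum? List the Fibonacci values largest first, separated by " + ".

The two numbers are 766 and 208, so their sum is 974.
largest Fibonacci ≤ 974 is 610; 974 − 610 = 364
largest Fibonacci ≤ 364 is 233; 364 − 233 = 131
largest Fibonacci ≤ 131 is 89; 131 − 89 = 42
largest Fibonacci ≤ 42 is 34; 42 − 34 = 8
largest Fibonacci ≤ 8 is 8; 8 − 8 = 0

610 + 233 + 89 + 34 + 8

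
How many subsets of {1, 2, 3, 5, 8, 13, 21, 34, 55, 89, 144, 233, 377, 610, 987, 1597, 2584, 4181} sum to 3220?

3220 = 2584+610+21+5 = 2584+610+21+3+2 = 2584+610+13+8+5 = 2584+377+233+21+5 = … (28 more), for 32 in all.

32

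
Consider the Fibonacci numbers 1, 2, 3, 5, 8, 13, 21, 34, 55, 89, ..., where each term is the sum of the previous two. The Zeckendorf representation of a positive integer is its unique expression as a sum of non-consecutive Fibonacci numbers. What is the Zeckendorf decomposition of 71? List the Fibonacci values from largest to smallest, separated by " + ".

55 + 13 + 3

largest Fibonacci ≤ 71 is 55; 71 − 55 = 16
largest Fibonacci ≤ 16 is 13; 16 − 13 = 3
largest Fibonacci ≤ 3 is 3; 3 − 3 = 0
So 71 = 55 + 13 + 3, with no two terms consecutive in the sequence.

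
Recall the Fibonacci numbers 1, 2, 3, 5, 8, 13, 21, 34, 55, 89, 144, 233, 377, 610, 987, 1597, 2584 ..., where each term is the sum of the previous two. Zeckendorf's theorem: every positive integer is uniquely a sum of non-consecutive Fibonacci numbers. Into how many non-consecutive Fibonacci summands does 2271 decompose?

Greedy algorithm:
2271: greatest Fibonacci not exceeding it is 1597, leaving 674
674: greatest Fibonacci not exceeding it is 610, leaving 64
64: greatest Fibonacci not exceeding it is 55, leaving 9
9: greatest Fibonacci not exceeding it is 8, leaving 1
1: greatest Fibonacci not exceeding it is 1, leaving 0
2271 = 1597 + 610 + 55 + 8 + 1, which has 5 terms.

5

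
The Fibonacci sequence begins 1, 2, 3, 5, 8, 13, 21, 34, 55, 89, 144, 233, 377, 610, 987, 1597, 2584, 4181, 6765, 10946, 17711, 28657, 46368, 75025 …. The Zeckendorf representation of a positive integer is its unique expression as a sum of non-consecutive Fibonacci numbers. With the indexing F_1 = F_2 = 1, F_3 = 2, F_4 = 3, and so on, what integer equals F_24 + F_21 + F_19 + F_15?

F_24 + F_21 + F_19 + F_15 = 46368 + 10946 + 4181 + 610 = 62105.

62105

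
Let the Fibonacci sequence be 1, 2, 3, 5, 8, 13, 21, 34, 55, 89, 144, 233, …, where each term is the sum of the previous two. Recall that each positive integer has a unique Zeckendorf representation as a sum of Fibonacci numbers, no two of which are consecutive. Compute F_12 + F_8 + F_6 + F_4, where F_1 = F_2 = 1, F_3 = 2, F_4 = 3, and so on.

F_12 + F_8 + F_6 + F_4 = 144 + 21 + 8 + 3 = 176.

176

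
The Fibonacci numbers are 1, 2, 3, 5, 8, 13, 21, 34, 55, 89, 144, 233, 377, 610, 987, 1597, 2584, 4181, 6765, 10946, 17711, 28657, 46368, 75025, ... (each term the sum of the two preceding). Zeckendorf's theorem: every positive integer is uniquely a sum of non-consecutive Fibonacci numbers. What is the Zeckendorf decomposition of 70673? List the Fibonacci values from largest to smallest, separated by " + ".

46368 + 17711 + 4181 + 1597 + 610 + 144 + 55 + 5 + 2

70673: greatest Fibonacci not exceeding it is 46368, leaving 24305
24305: greatest Fibonacci not exceeding it is 17711, leaving 6594
6594: greatest Fibonacci not exceeding it is 4181, leaving 2413
2413: greatest Fibonacci not exceeding it is 1597, leaving 816
816: greatest Fibonacci not exceeding it is 610, leaving 206
206: greatest Fibonacci not exceeding it is 144, leaving 62
62: greatest Fibonacci not exceeding it is 55, leaving 7
7: greatest Fibonacci not exceeding it is 5, leaving 2
2: greatest Fibonacci not exceeding it is 2, leaving 0
So 70673 = 46368 + 17711 + 4181 + 1597 + 610 + 144 + 55 + 5 + 2, with no two terms consecutive in the sequence.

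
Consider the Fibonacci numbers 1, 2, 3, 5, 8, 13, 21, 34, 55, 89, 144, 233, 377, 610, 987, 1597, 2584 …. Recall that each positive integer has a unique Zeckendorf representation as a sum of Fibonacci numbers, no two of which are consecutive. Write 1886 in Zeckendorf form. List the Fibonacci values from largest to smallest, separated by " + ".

1597 + 233 + 55 + 1

Repeatedly subtract the largest Fibonacci number that fits:
take 1597 (≤ 1886); 1886 − 1597 = 289
take 233 (≤ 289); 289 − 233 = 56
take 55 (≤ 56); 56 − 55 = 1
take 1 (≤ 1); 1 − 1 = 0
So 1886 = 1597 + 233 + 55 + 1, with no two terms consecutive in the sequence.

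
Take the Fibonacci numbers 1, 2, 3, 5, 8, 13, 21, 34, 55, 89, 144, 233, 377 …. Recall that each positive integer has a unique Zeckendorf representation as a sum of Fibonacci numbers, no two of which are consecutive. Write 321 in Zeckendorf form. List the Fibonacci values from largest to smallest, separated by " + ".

233 ≤ 321 < 377, so take 233; remainder 88
55 ≤ 88 < 89, so take 55; remainder 33
21 ≤ 33 < 34, so take 21; remainder 12
8 ≤ 12 < 13, so take 8; remainder 4
3 ≤ 4 < 5, so take 3; remainder 1
1 ≤ 1 < 2, so take 1; remainder 0
So 321 = 233 + 55 + 21 + 8 + 3 + 1, with no two terms consecutive in the sequence.

233 + 55 + 21 + 8 + 3 + 1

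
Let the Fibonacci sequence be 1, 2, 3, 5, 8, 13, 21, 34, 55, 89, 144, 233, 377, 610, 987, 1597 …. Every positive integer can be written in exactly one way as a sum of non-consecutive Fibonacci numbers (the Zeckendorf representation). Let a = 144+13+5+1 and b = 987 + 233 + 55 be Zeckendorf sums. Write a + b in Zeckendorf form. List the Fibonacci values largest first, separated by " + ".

987 + 377 + 55 + 13 + 5 + 1

The two numbers are 163 and 1275, so their sum is 1438.
Greedily peel off the largest Fibonacci term at each step:
987 ≤ 1438 < 1597, so take 987; remainder 451
377 ≤ 451 < 610, so take 377; remainder 74
55 ≤ 74 < 89, so take 55; remainder 19
13 ≤ 19 < 21, so take 13; remainder 6
5 ≤ 6 < 8, so take 5; remainder 1
1 ≤ 1 < 2, so take 1; remainder 0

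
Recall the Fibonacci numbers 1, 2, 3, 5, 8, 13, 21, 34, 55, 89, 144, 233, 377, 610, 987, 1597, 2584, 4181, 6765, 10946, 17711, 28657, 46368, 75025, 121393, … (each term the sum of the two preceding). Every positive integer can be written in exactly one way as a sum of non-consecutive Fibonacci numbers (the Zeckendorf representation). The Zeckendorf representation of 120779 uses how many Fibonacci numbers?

120779: greatest Fibonacci not exceeding it is 75025, leaving 45754
45754: greatest Fibonacci not exceeding it is 28657, leaving 17097
17097: greatest Fibonacci not exceeding it is 10946, leaving 6151
6151: greatest Fibonacci not exceeding it is 4181, leaving 1970
1970: greatest Fibonacci not exceeding it is 1597, leaving 373
373: greatest Fibonacci not exceeding it is 233, leaving 140
140: greatest Fibonacci not exceeding it is 89, leaving 51
51: greatest Fibonacci not exceeding it is 34, leaving 17
17: greatest Fibonacci not exceeding it is 13, leaving 4
4: greatest Fibonacci not exceeding it is 3, leaving 1
1: greatest Fibonacci not exceeding it is 1, leaving 0
120779 = 75025 + 28657 + 10946 + 4181 + 1597 + 233 + 89 + 34 + 13 + 3 + 1, which has 11 terms.

11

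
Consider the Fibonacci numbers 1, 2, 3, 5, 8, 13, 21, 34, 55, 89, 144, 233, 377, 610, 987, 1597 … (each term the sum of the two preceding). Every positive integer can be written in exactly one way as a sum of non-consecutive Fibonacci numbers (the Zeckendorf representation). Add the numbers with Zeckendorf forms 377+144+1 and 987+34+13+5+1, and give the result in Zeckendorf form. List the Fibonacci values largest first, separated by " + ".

987 + 377 + 144 + 34 + 13 + 5 + 2

The two numbers are 522 and 1040, so their sum is 1562.
Repeatedly subtract the largest Fibonacci number that fits:
1562: greatest Fibonacci not exceeding it is 987, leaving 575
575: greatest Fibonacci not exceeding it is 377, leaving 198
198: greatest Fibonacci not exceeding it is 144, leaving 54
54: greatest Fibonacci not exceeding it is 34, leaving 20
20: greatest Fibonacci not exceeding it is 13, leaving 7
7: greatest Fibonacci not exceeding it is 5, leaving 2
2: greatest Fibonacci not exceeding it is 2, leaving 0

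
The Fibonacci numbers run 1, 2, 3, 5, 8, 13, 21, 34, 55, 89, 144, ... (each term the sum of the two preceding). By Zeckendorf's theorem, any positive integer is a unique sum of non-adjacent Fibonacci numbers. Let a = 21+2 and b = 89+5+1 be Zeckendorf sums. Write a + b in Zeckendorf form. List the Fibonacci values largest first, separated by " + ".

The two numbers are 23 and 95, so their sum is 118.
Greedy algorithm:
118 − 89 = 29
29 − 21 = 8
8 − 8 = 0

89 + 21 + 8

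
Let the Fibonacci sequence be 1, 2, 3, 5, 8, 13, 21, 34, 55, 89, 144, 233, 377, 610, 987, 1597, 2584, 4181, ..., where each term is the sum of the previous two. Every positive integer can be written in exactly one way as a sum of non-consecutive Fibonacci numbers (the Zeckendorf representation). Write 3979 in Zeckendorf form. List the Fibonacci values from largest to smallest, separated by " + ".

2584 + 987 + 377 + 21 + 8 + 2

subtract 2584 from 3979: 1395 remains
subtract 987 from 1395: 408 remains
subtract 377 from 408: 31 remains
subtract 21 from 31: 10 remains
subtract 8 from 10: 2 remains
subtract 2 from 2: 0 remains
So 3979 = 2584 + 987 + 377 + 21 + 8 + 2, with no two terms consecutive in the sequence.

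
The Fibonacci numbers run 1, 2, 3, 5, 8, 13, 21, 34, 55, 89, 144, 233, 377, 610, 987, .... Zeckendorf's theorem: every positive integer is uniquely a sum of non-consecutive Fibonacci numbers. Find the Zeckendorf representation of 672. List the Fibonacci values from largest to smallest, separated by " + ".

Greedily peel off the largest Fibonacci term at each step:
672: greatest Fibonacci not exceeding it is 610, leaving 62
62: greatest Fibonacci not exceeding it is 55, leaving 7
7: greatest Fibonacci not exceeding it is 5, leaving 2
2: greatest Fibonacci not exceeding it is 2, leaving 0
So 672 = 610 + 55 + 5 + 2, with no two terms consecutive in the sequence.

610 + 55 + 5 + 2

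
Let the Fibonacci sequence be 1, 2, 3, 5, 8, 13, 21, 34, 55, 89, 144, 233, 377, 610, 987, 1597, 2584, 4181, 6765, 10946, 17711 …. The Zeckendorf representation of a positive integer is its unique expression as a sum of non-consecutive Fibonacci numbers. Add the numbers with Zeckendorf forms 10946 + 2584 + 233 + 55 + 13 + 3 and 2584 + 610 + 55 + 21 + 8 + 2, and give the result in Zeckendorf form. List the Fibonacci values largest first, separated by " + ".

10946 + 4181 + 1597 + 377 + 13

The two numbers are 13834 and 3280, so their sum is 17114.
Greedy algorithm:
17114: greatest Fibonacci not exceeding it is 10946, leaving 6168
6168: greatest Fibonacci not exceeding it is 4181, leaving 1987
1987: greatest Fibonacci not exceeding it is 1597, leaving 390
390: greatest Fibonacci not exceeding it is 377, leaving 13
13: greatest Fibonacci not exceeding it is 13, leaving 0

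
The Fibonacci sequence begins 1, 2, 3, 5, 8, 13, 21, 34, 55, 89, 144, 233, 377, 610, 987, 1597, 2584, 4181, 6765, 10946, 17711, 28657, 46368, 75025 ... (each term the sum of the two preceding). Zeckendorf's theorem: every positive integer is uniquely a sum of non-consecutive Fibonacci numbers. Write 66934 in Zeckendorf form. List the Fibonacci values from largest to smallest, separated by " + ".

take 46368 (≤ 66934); 66934 − 46368 = 20566
take 17711 (≤ 20566); 20566 − 17711 = 2855
take 2584 (≤ 2855); 2855 − 2584 = 271
take 233 (≤ 271); 271 − 233 = 38
take 34 (≤ 38); 38 − 34 = 4
take 3 (≤ 4); 4 − 3 = 1
take 1 (≤ 1); 1 − 1 = 0
So 66934 = 46368 + 17711 + 2584 + 233 + 34 + 3 + 1, with no two terms consecutive in the sequence.

46368 + 17711 + 2584 + 233 + 34 + 3 + 1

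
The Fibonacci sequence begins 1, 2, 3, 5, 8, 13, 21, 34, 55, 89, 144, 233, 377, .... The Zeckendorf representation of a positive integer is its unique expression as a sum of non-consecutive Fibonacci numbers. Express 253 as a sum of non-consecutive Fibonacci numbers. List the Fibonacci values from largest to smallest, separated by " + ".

233 + 13 + 5 + 2

Greedy algorithm:
253 − 233 = 20
20 − 13 = 7
7 − 5 = 2
2 − 2 = 0
So 253 = 233 + 13 + 5 + 2, with no two terms consecutive in the sequence.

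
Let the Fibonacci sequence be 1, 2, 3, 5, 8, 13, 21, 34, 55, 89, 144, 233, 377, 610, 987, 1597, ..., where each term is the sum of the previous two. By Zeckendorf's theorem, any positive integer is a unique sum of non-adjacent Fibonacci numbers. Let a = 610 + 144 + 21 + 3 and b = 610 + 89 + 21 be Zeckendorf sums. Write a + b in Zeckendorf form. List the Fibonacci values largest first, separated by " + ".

The two numbers are 778 and 720, so their sum is 1498.
Repeatedly subtract the largest Fibonacci number that fits:
largest Fibonacci ≤ 1498 is 987; 1498 − 987 = 511
largest Fibonacci ≤ 511 is 377; 511 − 377 = 134
largest Fibonacci ≤ 134 is 89; 134 − 89 = 45
largest Fibonacci ≤ 45 is 34; 45 − 34 = 11
largest Fibonacci ≤ 11 is 8; 11 − 8 = 3
largest Fibonacci ≤ 3 is 3; 3 − 3 = 0

987 + 377 + 89 + 34 + 8 + 3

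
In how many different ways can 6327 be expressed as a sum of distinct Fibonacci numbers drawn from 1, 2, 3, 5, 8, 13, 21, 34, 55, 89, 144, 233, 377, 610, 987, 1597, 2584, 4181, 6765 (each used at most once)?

24

Each representation comes from the Zeckendorf form by replacing some F_k with F_{k−1} + F_{k−2} where possible.
6327 = 4181+1597+377+144+21+5+2 = 4181+1597+377+144+13+8+5+2 = 4181+1597+377+89+55+21+5+2 = 4181+987+610+377+144+21+5+2 = 4181+1597+377+89+55+13+8+5+2 = … (19 more), for 24 in all.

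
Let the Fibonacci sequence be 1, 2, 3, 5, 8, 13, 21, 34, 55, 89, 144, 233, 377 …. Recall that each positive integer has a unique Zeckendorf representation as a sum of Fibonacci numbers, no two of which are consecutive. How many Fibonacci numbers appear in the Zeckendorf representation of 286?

5

233 ≤ 286 < 377, so take 233; remainder 53
34 ≤ 53 < 55, so take 34; remainder 19
13 ≤ 19 < 21, so take 13; remainder 6
5 ≤ 6 < 8, so take 5; remainder 1
1 ≤ 1 < 2, so take 1; remainder 0
286 = 233 + 34 + 13 + 5 + 1, which has 5 terms.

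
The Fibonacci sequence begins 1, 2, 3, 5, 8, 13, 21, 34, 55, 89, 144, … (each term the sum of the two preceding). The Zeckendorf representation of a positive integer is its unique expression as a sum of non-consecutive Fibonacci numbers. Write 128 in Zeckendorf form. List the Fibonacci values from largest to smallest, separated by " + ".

largest Fibonacci ≤ 128 is 89; 128 − 89 = 39
largest Fibonacci ≤ 39 is 34; 39 − 34 = 5
largest Fibonacci ≤ 5 is 5; 5 − 5 = 0
So 128 = 89 + 34 + 5, with no two terms consecutive in the sequence.

89 + 34 + 5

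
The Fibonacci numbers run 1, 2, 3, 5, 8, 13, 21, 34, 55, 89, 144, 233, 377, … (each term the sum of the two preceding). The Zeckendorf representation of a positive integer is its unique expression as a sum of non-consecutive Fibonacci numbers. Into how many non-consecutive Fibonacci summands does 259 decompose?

3

largest Fibonacci ≤ 259 is 233; 259 − 233 = 26
largest Fibonacci ≤ 26 is 21; 26 − 21 = 5
largest Fibonacci ≤ 5 is 5; 5 − 5 = 0
259 = 233 + 21 + 5, which has 3 terms.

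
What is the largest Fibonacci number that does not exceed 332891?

317811

317811 ≤ 332891 < 514229, so the largest Fibonacci number not exceeding 332891 is 317811.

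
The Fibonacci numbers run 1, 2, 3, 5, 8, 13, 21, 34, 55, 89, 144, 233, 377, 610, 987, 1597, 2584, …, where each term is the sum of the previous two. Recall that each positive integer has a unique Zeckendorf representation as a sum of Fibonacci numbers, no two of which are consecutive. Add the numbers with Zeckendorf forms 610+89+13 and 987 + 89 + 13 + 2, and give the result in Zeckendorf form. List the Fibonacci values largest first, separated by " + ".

1597 + 144 + 55 + 5 + 2

The two numbers are 712 and 1091, so their sum is 1803.
Repeatedly subtract the largest Fibonacci number that fits:
subtract 1597 from 1803: 206 remains
subtract 144 from 206: 62 remains
subtract 55 from 62: 7 remains
subtract 5 from 7: 2 remains
subtract 2 from 2: 0 remains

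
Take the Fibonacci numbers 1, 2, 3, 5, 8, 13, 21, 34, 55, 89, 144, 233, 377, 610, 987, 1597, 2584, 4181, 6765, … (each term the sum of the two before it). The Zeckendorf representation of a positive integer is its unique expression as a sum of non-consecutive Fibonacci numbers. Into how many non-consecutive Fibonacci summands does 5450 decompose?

6

5450: greatest Fibonacci not exceeding it is 4181, leaving 1269
1269: greatest Fibonacci not exceeding it is 987, leaving 282
282: greatest Fibonacci not exceeding it is 233, leaving 49
49: greatest Fibonacci not exceeding it is 34, leaving 15
15: greatest Fibonacci not exceeding it is 13, leaving 2
2: greatest Fibonacci not exceeding it is 2, leaving 0
5450 = 4181 + 987 + 233 + 34 + 13 + 2, which has 6 terms.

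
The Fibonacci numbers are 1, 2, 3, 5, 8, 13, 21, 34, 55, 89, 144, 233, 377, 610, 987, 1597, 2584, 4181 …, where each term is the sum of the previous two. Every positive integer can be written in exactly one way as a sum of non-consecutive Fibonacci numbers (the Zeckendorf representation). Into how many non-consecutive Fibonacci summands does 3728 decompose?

subtract 2584 from 3728: 1144 remains
subtract 987 from 1144: 157 remains
subtract 144 from 157: 13 remains
subtract 13 from 13: 0 remains
3728 = 2584 + 987 + 144 + 13, which has 4 terms.

4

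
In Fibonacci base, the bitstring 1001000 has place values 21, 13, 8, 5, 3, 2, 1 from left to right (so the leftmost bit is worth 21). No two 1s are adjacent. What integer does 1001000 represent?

Summing the place values of the 1 bits: 21 + 5 = 26.

26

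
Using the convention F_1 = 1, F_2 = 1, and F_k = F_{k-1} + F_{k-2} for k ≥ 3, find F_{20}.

Iterating the recurrence up to F_{15} = 610 and F_{14} = 377:
F_{16} = F_{15} + F_{14} = 610 + 377 = 987
F_{17} = F_{16} + F_{15} = 987 + 610 = 1597
F_{18} = F_{17} + F_{16} = 1597 + 987 = 2584
F_{19} = F_{18} + F_{17} = 2584 + 1597 = 4181
F_{20} = F_{19} + F_{18} = 4181 + 2584 = 6765

6765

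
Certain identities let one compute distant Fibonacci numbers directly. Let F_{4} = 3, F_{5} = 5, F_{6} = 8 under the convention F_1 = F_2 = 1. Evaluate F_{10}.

55

By the addition formula F_{m+n} = F_m F_{n+1} + F_{m−1} F_n with m=6, n=4: F_{10} = 8·5 + 5·3 = 40 + 15 = 55.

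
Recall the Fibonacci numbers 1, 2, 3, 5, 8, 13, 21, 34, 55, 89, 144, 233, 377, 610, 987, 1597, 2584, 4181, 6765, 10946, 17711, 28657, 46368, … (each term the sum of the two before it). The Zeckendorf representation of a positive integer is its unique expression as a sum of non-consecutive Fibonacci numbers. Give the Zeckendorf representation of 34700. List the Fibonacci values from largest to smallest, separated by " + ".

28657 + 4181 + 1597 + 233 + 21 + 8 + 3

subtract 28657 from 34700: 6043 remains
subtract 4181 from 6043: 1862 remains
subtract 1597 from 1862: 265 remains
subtract 233 from 265: 32 remains
subtract 21 from 32: 11 remains
subtract 8 from 11: 3 remains
subtract 3 from 3: 0 remains
So 34700 = 28657 + 4181 + 1597 + 233 + 21 + 8 + 3, with no two terms consecutive in the sequence.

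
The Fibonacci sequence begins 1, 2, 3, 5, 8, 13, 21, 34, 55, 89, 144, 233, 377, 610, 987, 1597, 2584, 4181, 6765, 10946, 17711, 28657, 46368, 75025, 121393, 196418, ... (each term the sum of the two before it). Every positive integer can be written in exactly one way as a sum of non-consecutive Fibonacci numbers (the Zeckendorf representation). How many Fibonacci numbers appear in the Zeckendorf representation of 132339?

2

132339: greatest Fibonacci not exceeding it is 121393, leaving 10946
10946: greatest Fibonacci not exceeding it is 10946, leaving 0
132339 = 121393 + 10946, which has 2 terms.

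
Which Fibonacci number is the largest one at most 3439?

2584

2584 ≤ 3439 < 4181, so the largest Fibonacci number not exceeding 3439 is 2584.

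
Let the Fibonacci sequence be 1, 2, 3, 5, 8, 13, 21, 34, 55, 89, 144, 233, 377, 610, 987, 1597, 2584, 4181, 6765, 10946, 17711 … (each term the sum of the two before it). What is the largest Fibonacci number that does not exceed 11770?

10946 ≤ 11770 < 17711, so the largest Fibonacci number not exceeding 11770 is 10946.

10946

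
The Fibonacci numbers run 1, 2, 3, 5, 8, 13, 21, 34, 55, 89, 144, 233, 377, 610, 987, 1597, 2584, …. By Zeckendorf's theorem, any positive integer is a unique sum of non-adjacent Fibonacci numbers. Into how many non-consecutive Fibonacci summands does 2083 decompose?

6

Greedily peel off the largest Fibonacci term at each step:
2083 − 1597 = 486
486 − 377 = 109
109 − 89 = 20
20 − 13 = 7
7 − 5 = 2
2 − 2 = 0
2083 = 1597 + 377 + 89 + 13 + 5 + 2, which has 6 terms.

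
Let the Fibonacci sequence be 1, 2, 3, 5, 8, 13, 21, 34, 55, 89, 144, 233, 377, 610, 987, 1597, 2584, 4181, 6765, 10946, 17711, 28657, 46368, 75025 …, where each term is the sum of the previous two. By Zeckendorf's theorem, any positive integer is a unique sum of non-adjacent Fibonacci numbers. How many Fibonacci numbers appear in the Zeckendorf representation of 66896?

Repeatedly subtract the largest Fibonacci number that fits:
largest Fibonacci ≤ 66896 is 46368; 66896 − 46368 = 20528
largest Fibonacci ≤ 20528 is 17711; 20528 − 17711 = 2817
largest Fibonacci ≤ 2817 is 2584; 2817 − 2584 = 233
largest Fibonacci ≤ 233 is 233; 233 − 233 = 0
66896 = 46368 + 17711 + 2584 + 233, which has 4 terms.

4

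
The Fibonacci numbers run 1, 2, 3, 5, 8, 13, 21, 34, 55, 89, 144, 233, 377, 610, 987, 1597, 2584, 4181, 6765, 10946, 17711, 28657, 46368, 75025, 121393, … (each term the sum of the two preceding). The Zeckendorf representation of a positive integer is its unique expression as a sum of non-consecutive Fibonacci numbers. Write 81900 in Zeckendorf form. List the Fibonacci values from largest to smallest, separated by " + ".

75025 + 6765 + 89 + 21

subtract 75025 from 81900: 6875 remains
subtract 6765 from 6875: 110 remains
subtract 89 from 110: 21 remains
subtract 21 from 21: 0 remains
So 81900 = 75025 + 6765 + 89 + 21, with no two terms consecutive in the sequence.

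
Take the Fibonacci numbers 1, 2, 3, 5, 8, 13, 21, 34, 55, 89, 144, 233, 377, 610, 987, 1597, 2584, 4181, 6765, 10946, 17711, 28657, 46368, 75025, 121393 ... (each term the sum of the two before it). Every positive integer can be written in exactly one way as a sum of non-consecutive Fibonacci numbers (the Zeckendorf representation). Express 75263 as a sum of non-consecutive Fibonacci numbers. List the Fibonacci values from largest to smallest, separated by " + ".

75025 + 233 + 5

Greedily peel off the largest Fibonacci term at each step:
75263 − 75025 = 238
238 − 233 = 5
5 − 5 = 0
So 75263 = 75025 + 233 + 5, with no two terms consecutive in the sequence.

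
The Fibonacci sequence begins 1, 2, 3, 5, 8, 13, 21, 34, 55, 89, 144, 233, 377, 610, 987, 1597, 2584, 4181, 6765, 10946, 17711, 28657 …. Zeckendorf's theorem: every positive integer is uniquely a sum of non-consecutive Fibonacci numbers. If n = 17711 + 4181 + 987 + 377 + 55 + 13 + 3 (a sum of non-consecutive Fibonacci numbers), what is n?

17711 + 4181 + 987 + 377 + 55 + 13 + 3 = 23327.

23327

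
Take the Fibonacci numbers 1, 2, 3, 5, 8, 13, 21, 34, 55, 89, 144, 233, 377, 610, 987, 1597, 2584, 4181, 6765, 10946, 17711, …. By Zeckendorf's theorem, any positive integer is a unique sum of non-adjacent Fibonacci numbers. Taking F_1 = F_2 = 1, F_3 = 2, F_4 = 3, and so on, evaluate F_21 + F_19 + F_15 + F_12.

15881

F_21 + F_19 + F_15 + F_12 = 10946 + 4181 + 610 + 144 = 15881.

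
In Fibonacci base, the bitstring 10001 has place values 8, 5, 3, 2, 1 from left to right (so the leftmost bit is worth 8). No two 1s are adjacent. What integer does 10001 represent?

9

Summing the place values of the 1 bits: 8 + 1 = 9.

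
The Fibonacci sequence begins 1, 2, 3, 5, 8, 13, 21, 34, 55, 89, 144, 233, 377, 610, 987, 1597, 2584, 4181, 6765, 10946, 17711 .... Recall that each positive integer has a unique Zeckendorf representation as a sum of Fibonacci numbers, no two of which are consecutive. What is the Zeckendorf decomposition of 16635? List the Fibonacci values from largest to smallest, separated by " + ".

10946 + 4181 + 987 + 377 + 144

16635 − 10946 = 5689
5689 − 4181 = 1508
1508 − 987 = 521
521 − 377 = 144
144 − 144 = 0
So 16635 = 10946 + 4181 + 987 + 377 + 144, with no two terms consecutive in the sequence.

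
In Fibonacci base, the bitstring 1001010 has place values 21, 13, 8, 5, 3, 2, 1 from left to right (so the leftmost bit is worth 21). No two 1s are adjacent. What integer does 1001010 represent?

28

Summing the place values of the 1 bits: 21 + 5 + 2 = 28.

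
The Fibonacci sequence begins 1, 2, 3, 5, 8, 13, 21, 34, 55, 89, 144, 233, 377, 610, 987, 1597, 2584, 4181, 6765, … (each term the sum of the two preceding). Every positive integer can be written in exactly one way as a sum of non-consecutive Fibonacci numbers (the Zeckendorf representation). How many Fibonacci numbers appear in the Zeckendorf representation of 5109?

Repeatedly subtract the largest Fibonacci number that fits:
largest Fibonacci ≤ 5109 is 4181; 5109 − 4181 = 928
largest Fibonacci ≤ 928 is 610; 928 − 610 = 318
largest Fibonacci ≤ 318 is 233; 318 − 233 = 85
largest Fibonacci ≤ 85 is 55; 85 − 55 = 30
largest Fibonacci ≤ 30 is 21; 30 − 21 = 9
largest Fibonacci ≤ 9 is 8; 9 − 8 = 1
largest Fibonacci ≤ 1 is 1; 1 − 1 = 0
5109 = 4181 + 610 + 233 + 55 + 21 + 8 + 1, which has 7 terms.

7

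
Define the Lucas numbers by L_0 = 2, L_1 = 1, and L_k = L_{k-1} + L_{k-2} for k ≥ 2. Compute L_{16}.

2207

Iterating the recurrence up to L_{8} = 47 and L_{7} = 29:
L_{9} = L_{8} + L_{7} = 47 + 29 = 76
L_{10} = L_{9} + L_{8} = 76 + 47 = 123
L_{11} = L_{10} + L_{9} = 123 + 76 = 199
L_{12} = L_{11} + L_{10} = 199 + 123 = 322
L_{13} = L_{12} + L_{11} = 322 + 199 = 521
L_{14} = L_{13} + L_{12} = 521 + 322 = 843
L_{15} = L_{14} + L_{13} = 843 + 521 = 1364
L_{16} = L_{15} + L_{14} = 1364 + 843 = 2207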